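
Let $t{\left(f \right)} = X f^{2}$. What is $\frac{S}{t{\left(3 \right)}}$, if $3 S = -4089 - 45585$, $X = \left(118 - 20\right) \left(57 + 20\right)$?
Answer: $- \frac{8279}{33957} \approx -0.24381$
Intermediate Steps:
$X = 7546$ ($X = 98 \cdot 77 = 7546$)
$S = -16558$ ($S = \frac{-4089 - 45585}{3} = \frac{1}{3} \left(-49674\right) = -16558$)
$t{\left(f \right)} = 7546 f^{2}$
$\frac{S}{t{\left(3 \right)}} = - \frac{16558}{7546 \cdot 3^{2}} = - \frac{16558}{7546 \cdot 9} = - \frac{16558}{67914} = \left(-16558\right) \frac{1}{67914} = - \frac{8279}{33957}$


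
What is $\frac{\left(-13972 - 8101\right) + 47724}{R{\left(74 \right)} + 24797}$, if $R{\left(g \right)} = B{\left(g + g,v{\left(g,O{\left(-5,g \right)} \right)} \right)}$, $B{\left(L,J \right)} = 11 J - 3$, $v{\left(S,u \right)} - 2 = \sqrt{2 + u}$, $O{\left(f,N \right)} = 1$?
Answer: $\frac{19289552}{18661621} - \frac{25651 \sqrt{3}}{55984863} \approx 1.0329$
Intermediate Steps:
$v{\left(S,u \right)} = 2 + \sqrt{2 + u}$
$B{\left(L,J \right)} = -3 + 11 J$
$R{\left(g \right)} = 19 + 11 \sqrt{3}$ ($R{\left(g \right)} = -3 + 11 \left(2 + \sqrt{2 + 1}\right) = -3 + 11 \left(2 + \sqrt{3}\right) = -3 + \left(22 + 11 \sqrt{3}\right) = 19 + 11 \sqrt{3}$)
$\frac{\left(-13972 - 8101\right) + 47724}{R{\left(74 \right)} + 24797} = \frac{\left(-13972 - 8101\right) + 47724}{\left(19 + 11 \sqrt{3}\right) + 24797} = \frac{-22073 + 47724}{24816 + 11 \sqrt{3}} = \frac{25651}{24816 + 11 \sqrt{3}}$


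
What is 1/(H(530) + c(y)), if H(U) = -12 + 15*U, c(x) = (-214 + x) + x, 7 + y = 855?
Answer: 1/9420 ≈ 0.00010616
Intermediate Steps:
y = 848 (y = -7 + 855 = 848)
c(x) = -214 + 2*x
1/(H(530) + c(y)) = 1/((-12 + 15*530) + (-214 + 2*848)) = 1/((-12 + 7950) + (-214 + 1696)) = 1/(7938 + 1482) = 1/9420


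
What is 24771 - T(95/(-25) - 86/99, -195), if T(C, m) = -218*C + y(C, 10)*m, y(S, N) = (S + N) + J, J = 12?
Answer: 13430752/495 ≈ 27133.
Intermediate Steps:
y(S, N) = 12 + N + S (y(S, N) = (S + N) + 12 = (N + S) + 12 = 12 + N + S)
T(C, m) = -218*C + m*(22 + C) (T(C, m) = -218*C + (12 + 10 + C)*m = -218*C + (22 + C)*m = -218*C + m*(22 + C))
24771 - T(95/(-25) - 86/99, -195) = 24771 - (-218*(95/(-25) - 86/99) - 195*(22 + (95/(-25) - 86/99))) = 24771 - (-218*(95*(-1/25) - 86*1/99) - 195*(22 + (95*(-1/25) - 86*1/99))) = 24771 - (-218*(-19/5 - 86/99) - 195*(22 + (-19/5 - 86/99))) = 24771 - (-218*(-2311/495) - 195*(22 - 2311/495)) = 24771 - (503798/495 - 195*8579/495) = 24771 - (503798/495 - 111527/33) = 24771 - 1*(-1169107/495) = 24771 + 1169107/495 = 13430752/495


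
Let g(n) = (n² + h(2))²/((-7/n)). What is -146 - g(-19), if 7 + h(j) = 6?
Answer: -2463422/7 ≈ -3.5192e+5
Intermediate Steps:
h(j) = -1 (h(j) = -7 + 6 = -1)
g(n) = -n*(-1 + n²)²/7 (g(n) = (n² - 1)²/((-7/n)) = (-1 + n²)²*(-n/7) = -n*(-1 + n²)²/7)
-146 - g(-19) = -146 - (-1)*(-19)*(-1 + (-19)²)²/7 = -146 - (-1)*(-19)*(-1 + 361)²/7 = -146 - (-1)*(-19)*360²/7 = -146 - (-1)*(-19)*129600/7 = -146 - 1*2462400/7 = -146 - 2462400/7 = -2463422/7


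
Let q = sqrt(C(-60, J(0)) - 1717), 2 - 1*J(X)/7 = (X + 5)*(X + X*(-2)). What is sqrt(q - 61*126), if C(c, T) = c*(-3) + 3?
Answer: sqrt(-7686 + I*sqrt(1534)) ≈ 0.2234 + 87.67*I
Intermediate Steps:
J(X) = 14 + 7*X*(5 + X) (J(X) = 14 - 7*(X + 5)*(X + X*(-2)) = 14 - 7*(5 + X)*(X - 2*X) = 14 - 7*(5 + X)*(-X) = 14 - (-7)*X*(5 + X) = 14 + 7*X*(5 + X))
C(c, T) = 3 - 3*c (C(c, T) = -3*c + 3 = 3 - 3*c)
q = I*sqrt(1534) (q = sqrt((3 - 3*(-60)) - 1717) = sqrt((3 + 180) - 1717) = sqrt(183 - 1717) = sqrt(-1534) = I*sqrt(1534) ≈ 39.166*I)
sqrt(q - 61*126) = sqrt(I*sqrt(1534) - 61*126) = sqrt(I*sqrt(1534) - 7686) = sqrt(-7686 + I*sqrt(1534))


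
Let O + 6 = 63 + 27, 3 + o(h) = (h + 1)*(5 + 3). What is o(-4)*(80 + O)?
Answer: -4428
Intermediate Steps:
o(h) = 5 + 8*h (o(h) = -3 + (h + 1)*(5 + 3) = -3 + (1 + h)*8 = -3 + (8 + 8*h) = 5 + 8*h)
O = 84 (O = -6 + (63 + 27) = -6 + 90 = 84)
o(-4)*(80 + O) = (5 + 8*(-4))*(80 + 84) = (5 - 32)*164 = -27*164 = -4428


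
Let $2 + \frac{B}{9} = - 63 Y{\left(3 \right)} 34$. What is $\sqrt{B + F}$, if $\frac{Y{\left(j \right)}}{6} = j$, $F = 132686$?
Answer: $8 i \sqrt{3349} \approx 462.96 i$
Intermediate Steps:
$Y{\left(j \right)} = 6 j$
$B = -347022$ ($B = -18 + 9 - 63 \cdot 6 \cdot 3 \cdot 34 = -18 + 9 \left(-63\right) 18 \cdot 34 = -18 + 9 \left(\left(-1134\right) 34\right) = -18 + 9 \left(-38556\right) = -18 - 347004 = -347022$)
$\sqrt{B + F} = \sqrt{-347022 + 132686} = \sqrt{-214336} = 8 i \sqrt{3349}$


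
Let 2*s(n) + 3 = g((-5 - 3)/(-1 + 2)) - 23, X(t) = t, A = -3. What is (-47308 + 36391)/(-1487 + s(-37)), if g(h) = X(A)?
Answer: 7278/1001 ≈ 7.2707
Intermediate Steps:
g(h) = -3
s(n) = -29/2 (s(n) = -3/2 + (-3 - 23)/2 = -3/2 + (1/2)*(-26) = -3/2 - 13 = -29/2)
(-47308 + 36391)/(-1487 + s(-37)) = (-47308 + 36391)/(-1487 - 29/2) = -10917/(-3003/2) = -10917*(-2/3003) = 7278/1001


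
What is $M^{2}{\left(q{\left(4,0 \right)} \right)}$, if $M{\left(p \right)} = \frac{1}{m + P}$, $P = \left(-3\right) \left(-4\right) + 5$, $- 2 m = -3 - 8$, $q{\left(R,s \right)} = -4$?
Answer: $\frac{4}{2025} \approx 0.0019753$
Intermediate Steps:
$m = \frac{11}{2}$ ($m = - \frac{-3 - 8}{2} = \left(- \frac{1}{2}\right) \left(-11\right) = \frac{11}{2} \approx 5.5$)
$P = 17$ ($P = 12 + 5 = 17$)
$M{\left(p \right)} = \frac{2}{45}$ ($M{\left(p \right)} = \frac{1}{\frac{11}{2} + 17} = \frac{1}{\frac{45}{2}} = \frac{2}{45}$)
$M^{2}{\left(q{\left(4,0 \right)} \right)} = \left(\frac{2}{45}\right)^{2} = \frac{4}{2025}$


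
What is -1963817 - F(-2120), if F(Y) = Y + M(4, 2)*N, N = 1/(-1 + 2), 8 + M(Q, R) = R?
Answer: -1961691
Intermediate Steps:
M(Q, R) = -8 + R
N = 1 (N = 1/1 = 1)
F(Y) = -6 + Y (F(Y) = Y + (-8 + 2)*1 = Y - 6*1 = Y - 6 = -6 + Y)
-1963817 - F(-2120) = -1963817 - (-6 - 2120) = -1963817 - 1*(-2126) = -1963817 + 2126 = -1961691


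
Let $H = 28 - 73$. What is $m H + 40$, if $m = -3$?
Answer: $175$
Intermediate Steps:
$H = -45$ ($H = 28 - 73 = -45$)
$m H + 40 = \left(-3\right) \left(-45\right) + 40 = 135 + 40 = 175$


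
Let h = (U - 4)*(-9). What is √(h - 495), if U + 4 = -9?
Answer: 3*I*√38 ≈ 18.493*I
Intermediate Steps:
U = -13 (U = -4 - 9 = -13)
h = 153 (h = (-13 - 4)*(-9) = -17*(-9) = 153)
√(h - 495) = √(153 - 495) = √(-342) = 3*I*√38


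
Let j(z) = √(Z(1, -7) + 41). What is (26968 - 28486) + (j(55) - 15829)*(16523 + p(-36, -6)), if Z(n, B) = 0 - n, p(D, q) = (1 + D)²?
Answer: -280934610 + 35496*√10 ≈ -2.8082e+8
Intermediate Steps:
Z(n, B) = -n
j(z) = 2*√10 (j(z) = √(-1*1 + 41) = √(-1 + 41) = √40 = 2*√10)
(26968 - 28486) + (j(55) - 15829)*(16523 + p(-36, -6)) = (26968 - 28486) + (2*√10 - 15829)*(16523 + (1 - 36)²) = -1518 + (-15829 + 2*√10)*(16523 + (-35)²) = -1518 + (-15829 + 2*√10)*(16523 + 1225) = -1518 + (-15829 + 2*√10)*17748 = -1518 + (-280933092 + 35496*√10) = -280934610 + 35496*√10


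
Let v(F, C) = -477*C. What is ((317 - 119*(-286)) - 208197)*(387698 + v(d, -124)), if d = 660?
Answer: -77682389716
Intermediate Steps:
((317 - 119*(-286)) - 208197)*(387698 + v(d, -124)) = ((317 - 119*(-286)) - 208197)*(387698 - 477*(-124)) = ((317 + 34034) - 208197)*(387698 + 59148) = (34351 - 208197)*446846 = -173846*446846 = -77682389716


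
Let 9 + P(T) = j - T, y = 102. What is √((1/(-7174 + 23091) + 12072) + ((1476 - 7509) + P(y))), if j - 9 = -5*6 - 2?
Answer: √1496037015462/15917 ≈ 76.844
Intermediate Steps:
j = -23 (j = 9 + (-5*6 - 2) = 9 + (-30 - 2) = 9 - 32 = -23)
P(T) = -32 - T (P(T) = -9 + (-23 - T) = -32 - T)
√((1/(-7174 + 23091) + 12072) + ((1476 - 7509) + P(y))) = √((1/(-7174 + 23091) + 12072) + ((1476 - 7509) + (-32 - 1*102))) = √((1/15917 + 12072) + (-6033 + (-32 - 102))) = √((1/15917 + 12072) + (-6033 - 134)) = √(192150025/15917 - 6167) = √(93989886/15917) = √1496037015462/15917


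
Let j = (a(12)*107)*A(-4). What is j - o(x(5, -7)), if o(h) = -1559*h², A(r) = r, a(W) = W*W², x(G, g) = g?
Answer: -663193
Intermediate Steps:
a(W) = W³
j = -739584 (j = (12³*107)*(-4) = (1728*107)*(-4) = 184896*(-4) = -739584)
j - o(x(5, -7)) = -739584 - (-1559)*(-7)² = -739584 - (-1559)*49 = -739584 - 1*(-76391) = -739584 + 76391 = -663193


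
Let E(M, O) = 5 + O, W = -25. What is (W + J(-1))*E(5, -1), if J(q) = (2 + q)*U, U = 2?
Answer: -92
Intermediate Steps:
J(q) = 4 + 2*q (J(q) = (2 + q)*2 = 4 + 2*q)
(W + J(-1))*E(5, -1) = (-25 + (4 + 2*(-1)))*(5 - 1) = (-25 + (4 - 2))*4 = (-25 + 2)*4 = -23*4 = -92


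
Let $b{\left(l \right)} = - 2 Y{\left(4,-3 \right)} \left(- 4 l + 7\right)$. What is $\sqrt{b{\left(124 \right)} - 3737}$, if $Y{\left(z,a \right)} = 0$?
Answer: $i \sqrt{3737} \approx 61.131 i$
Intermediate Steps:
$b{\left(l \right)} = 0$ ($b{\left(l \right)} = \left(-2\right) 0 \left(- 4 l + 7\right) = 0 \left(7 - 4 l\right) = 0$)
$\sqrt{b{\left(124 \right)} - 3737} = \sqrt{0 - 3737} = \sqrt{-3737} = i \sqrt{3737}$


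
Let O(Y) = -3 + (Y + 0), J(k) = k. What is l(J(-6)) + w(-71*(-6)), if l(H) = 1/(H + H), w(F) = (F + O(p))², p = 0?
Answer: 2147147/12 ≈ 1.7893e+5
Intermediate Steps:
O(Y) = -3 + Y
w(F) = (-3 + F)² (w(F) = (F + (-3 + 0))² = (F - 3)² = (-3 + F)²)
l(H) = 1/(2*H)
l(J(-6)) + w(-71*(-6)) = (½)/(-6) + (-3 - 71*(-6))² = (½)*(-⅙) + (-3 + 426)² = -1/12 + 423² = -1/12 + 178929 = 2147147/12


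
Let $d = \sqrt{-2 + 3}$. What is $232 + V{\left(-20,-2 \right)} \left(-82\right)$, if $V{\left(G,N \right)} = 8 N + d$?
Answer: $1462$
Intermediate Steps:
$d = 1$ ($d = \sqrt{1} = 1$)
$V{\left(G,N \right)} = 1 + 8 N$ ($V{\left(G,N \right)} = 8 N + 1 = 1 + 8 N$)
$232 + V{\left(-20,-2 \right)} \left(-82\right) = 232 + \left(1 + 8 \left(-2\right)\right) \left(-82\right) = 232 + \left(1 - 16\right) \left(-82\right) = 232 - -1230 = 232 + 1230 = 1462$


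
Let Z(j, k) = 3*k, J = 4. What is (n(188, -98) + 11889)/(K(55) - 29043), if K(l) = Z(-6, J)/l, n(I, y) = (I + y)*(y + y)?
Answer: 105435/532451 ≈ 0.19802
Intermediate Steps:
n(I, y) = 2*y*(I + y) (n(I, y) = (I + y)*(2*y) = 2*y*(I + y))
K(l) = 12/l (K(l) = (3*4)/l = 12/l)
(n(188, -98) + 11889)/(K(55) - 29043) = (2*(-98)*(188 - 98) + 11889)/(12/55 - 29043) = (2*(-98)*90 + 11889)/(12*(1/55) - 29043) = (-17640 + 11889)/(12/55 - 29043) = -5751/(-1597353/55) = -5751*(-55/1597353) = 105435/532451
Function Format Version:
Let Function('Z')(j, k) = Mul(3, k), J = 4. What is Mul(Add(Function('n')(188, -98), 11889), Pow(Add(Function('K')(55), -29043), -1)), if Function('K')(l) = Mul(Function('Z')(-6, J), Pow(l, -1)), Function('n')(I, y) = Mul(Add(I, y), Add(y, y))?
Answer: Rational(105435, 532451) ≈ 0.19802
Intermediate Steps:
Function('n')(I, y) = Mul(2, y, Add(I, y)) (Function('n')(I, y) = Mul(Add(I, y), Mul(2, y)) = Mul(2, y, Add(I, y)))
Function('K')(l) = Mul(12, Pow(l, -1)) (Function('K')(l) = Mul(Mul(3, 4), Pow(l, -1)) = Mul(12, Pow(l, -1)))
Mul(Add(Function('n')(188, -98), 11889), Pow(Add(Function('K')(55), -29043), -1)) = Mul(Add(Mul(2, -98, Add(188, -98)), 11889), Pow(Add(Mul(12, Pow(55, -1)), -29043), -1)) = Mul(Add(Mul(2, -98, 90), 11889), Pow(Add(Mul(12, Rational(1, 55)), -29043), -1)) = Mul(Add(-17640, 11889), Pow(Add(Rational(12, 55), -29043), -1)) = Mul(-5751, Pow(Rational(-1597353, 55), -1)) = Mul(-5751, Rational(-55, 1597353)) = Rational(105435, 532451)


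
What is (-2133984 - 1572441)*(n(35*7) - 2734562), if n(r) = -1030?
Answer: 10139266578600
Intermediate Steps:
(-2133984 - 1572441)*(n(35*7) - 2734562) = (-2133984 - 1572441)*(-1030 - 2734562) = -3706425*(-2735592) = 10139266578600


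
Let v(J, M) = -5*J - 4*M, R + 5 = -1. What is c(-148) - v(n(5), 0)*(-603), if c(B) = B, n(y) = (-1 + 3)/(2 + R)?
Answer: 2719/2 ≈ 1359.5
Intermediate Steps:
R = -6 (R = -5 - 1 = -6)
n(y) = -½ (n(y) = (-1 + 3)/(2 - 6) = 2/(-4) = 2*(-¼) = -½)
c(-148) - v(n(5), 0)*(-603) = -148 - (-5*(-½) - 4*0)*(-603) = -148 - (5/2 + 0)*(-603) = -148 - 5*(-603)/2 = -148 - 1*(-3015/2) = -148 + 3015/2 = 2719/2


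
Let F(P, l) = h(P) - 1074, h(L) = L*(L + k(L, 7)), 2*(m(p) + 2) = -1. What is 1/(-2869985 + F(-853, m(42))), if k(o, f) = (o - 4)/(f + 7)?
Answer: -14/29277279 ≈ -4.7819e-7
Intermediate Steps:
k(o, f) = (-4 + o)/(7 + f)
m(p) = -5/2 (m(p) = -2 + (½)*(-1) = -2 - ½ = -5/2)
h(L) = L*(-2/7 + 15*L/14) (h(L) = L*(L + (-4 + L)/(7 + 7)) = L*(L + (-4 + L)/14) = L*(L + (-2/7 + L/14)) = L*(-2/7 + 15*L/14))
F(P, l) = -1074 + P*(-4 + 15*P)/14 (F(P, l) = P*(-4 + 15*P)/14 - 1074 = -1074 + P*(-4 + 15*P)/14)
1/(-2869985 + F(-853, m(42))) = 1/(-2869985 + (-1074 + (1/14)*(-853)*(-4 + 15*(-853)))) = 1/(-2869985 + (-1074 + (1/14)*(-853)*(-4 - 12795))) = 1/(-2869985 + (-1074 + (1/14)*(-853)*(-12799))) = 1/(-2869985 + (-1074 + 10917547/14)) = 1/(-2869985 + 10902511/14) = 1/(-29277279/14) = -14/29277279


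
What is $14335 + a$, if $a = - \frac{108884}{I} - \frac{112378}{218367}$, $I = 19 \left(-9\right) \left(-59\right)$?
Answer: $\frac{20504610065}{1431517} \approx 14324.0$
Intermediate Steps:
$I = 10089$ ($I = \left(-171\right) \left(-59\right) = 10089$)
$a = - \frac{16186130}{1431517}$ ($a = - \frac{108884}{10089} - \frac{112378}{218367} = - \frac{16186130}{1431517} \approx -11.307$)
$14335 + a = 14335 - \frac{16186130}{1431517} = \frac{20504610065}{1431517}$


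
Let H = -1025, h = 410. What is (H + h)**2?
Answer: 378225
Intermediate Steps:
(H + h)**2 = (-1025 + 410)**2 = (-615)**2 = 378225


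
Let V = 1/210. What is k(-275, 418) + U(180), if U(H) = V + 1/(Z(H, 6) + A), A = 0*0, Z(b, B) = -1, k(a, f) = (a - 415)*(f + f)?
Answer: -121136609/210 ≈ -5.7684e+5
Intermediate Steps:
k(a, f) = 2*f*(-415 + a) (k(a, f) = (-415 + a)*(2*f) = 2*f*(-415 + a))
A = 0
V = 1/210 ≈ 0.0047619
U(H) = -209/210 (U(H) = 1/210 + 1/(-1 + 0) = 1/210 + 1/(-1) = 1/210 - 1 = -209/210)
k(-275, 418) + U(180) = 2*418*(-415 - 275) - 209/210 = 2*418*(-690) - 209/210 = -576840 - 209/210 = -121136609/210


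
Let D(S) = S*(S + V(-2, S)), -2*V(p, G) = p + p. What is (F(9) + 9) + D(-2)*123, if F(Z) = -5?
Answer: 4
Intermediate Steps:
V(p, G) = -p (V(p, G) = -(p + p)/2 = -p)
D(S) = S*(2 + S) (D(S) = S*(S - 1*(-2)) = S*(S + 2) = S*(2 + S))
(F(9) + 9) + D(-2)*123 = (-5 + 9) - 2*(2 - 2)*123 = 4 - 2*0*123 = 4 + 0*123 = 4 + 0 = 4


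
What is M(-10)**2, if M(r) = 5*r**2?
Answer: 250000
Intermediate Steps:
M(-10)**2 = (5*(-10)**2)**2 = (5*100)**2 = 500**2 = 250000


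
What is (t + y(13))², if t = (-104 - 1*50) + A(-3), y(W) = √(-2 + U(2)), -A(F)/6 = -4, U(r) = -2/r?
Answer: (130 - I*√3)² ≈ 16897.0 - 450.3*I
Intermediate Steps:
A(F) = 24 (A(F) = -6*(-4) = 24)
y(W) = I*√3 (y(W) = √(-2 - 2/2) = √(-2 - 2*½) = √(-2 - 1) = √(-3) = I*√3)
t = -130 (t = (-104 - 1*50) + 24 = (-104 - 50) + 24 = -154 + 24 = -130)
(t + y(13))² = (-130 + I*√3)²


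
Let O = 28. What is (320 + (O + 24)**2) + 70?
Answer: 3094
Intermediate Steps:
(320 + (O + 24)**2) + 70 = (320 + (28 + 24)**2) + 70 = (320 + 52**2) + 70 = (320 + 2704) + 70 = 3024 + 70 = 3094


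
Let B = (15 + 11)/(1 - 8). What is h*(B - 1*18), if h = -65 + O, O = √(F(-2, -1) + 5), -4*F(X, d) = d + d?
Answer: 9880/7 - 76*√22/7 ≈ 1360.5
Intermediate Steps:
F(X, d) = -d/2 (F(X, d) = -(d + d)/4 = -d/2)
B = -26/7 (B = 26/(-7) = 26*(-⅐) = -26/7 ≈ -3.7143)
O = √22/2 (O = √(-½*(-1) + 5) = √(½ + 5) = √(11/2) = √22/2 ≈ 2.3452)
h = -65 + √22/2 ≈ -62.655
h*(B - 1*18) = (-65 + √22/2)*(-26/7 - 1*18) = (-65 + √22/2)*(-26/7 - 18) = (-65 + √22/2)*(-152/7) = 9880/7 - 76*√22/7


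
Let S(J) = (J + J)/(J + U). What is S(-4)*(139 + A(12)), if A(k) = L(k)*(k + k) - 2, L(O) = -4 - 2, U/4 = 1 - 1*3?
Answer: -14/3 ≈ -4.6667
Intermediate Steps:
U = -8 (U = 4*(1 - 1*3) = 4*(1 - 3) = 4*(-2) = -8)
S(J) = 2*J/(-8 + J) (S(J) = (J + J)/(J - 8) = (2*J)/(-8 + J) = 2*J/(-8 + J))
L(O) = -6
A(k) = -2 - 12*k (A(k) = -6*(k + k) - 2 = -12*k - 2 = -2 - 12*k)
S(-4)*(139 + A(12)) = (2*(-4)/(-8 - 4))*(139 + (-2 - 12*12)) = (2*(-4)/(-12))*(139 + (-2 - 144)) = (2*(-4)*(-1/12))*(139 - 146) = (⅔)*(-7) = -14/3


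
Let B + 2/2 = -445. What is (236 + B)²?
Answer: 44100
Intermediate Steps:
B = -446 (B = -1 - 445 = -446)
(236 + B)² = (236 - 446)² = (-210)² = 44100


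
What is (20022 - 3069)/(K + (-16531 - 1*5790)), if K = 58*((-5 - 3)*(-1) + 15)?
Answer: -16953/20987 ≈ -0.80779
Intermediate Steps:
K = 1334 (K = 58*(-8*(-1) + 15) = 58*(8 + 15) = 58*23 = 1334)
(20022 - 3069)/(K + (-16531 - 1*5790)) = (20022 - 3069)/(1334 + (-16531 - 1*5790)) = 16953/(1334 + (-16531 - 5790)) = 16953/(1334 - 22321) = 16953/(-20987) = 16953*(-1/20987) = -16953/20987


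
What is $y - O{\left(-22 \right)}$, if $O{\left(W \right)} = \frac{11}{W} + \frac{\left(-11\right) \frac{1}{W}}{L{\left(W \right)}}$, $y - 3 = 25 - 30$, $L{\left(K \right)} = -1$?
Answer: $-1$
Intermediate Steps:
$y = -2$ ($y = 3 + \left(25 - 30\right) = 3 - 5 = -2$)
$O{\left(W \right)} = \frac{22}{W}$ ($O{\left(W \right)} = \frac{11}{W} + \frac{\left(-11\right) \frac{1}{W}}{-1} = \frac{11}{W} + - \frac{11}{W} \left(-1\right) = \frac{11}{W} + \frac{11}{W} = \frac{22}{W}$)
$y - O{\left(-22 \right)} = -2 - \frac{22}{-22} = -2 - 22 \left(- \frac{1}{22}\right) = -2 - -1 = -2 + 1 = -1$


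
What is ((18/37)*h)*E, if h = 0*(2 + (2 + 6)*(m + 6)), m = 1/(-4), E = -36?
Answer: 0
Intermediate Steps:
m = -1/4 ≈ -0.25000
h = 0 (h = 0*(2 + (2 + 6)*(-1/4 + 6)) = 0*(2 + 8*(23/4)) = 0*(2 + 46) = 0*48 = 0)
((18/37)*h)*E = ((18/37)*0)*(-36) = 0*(-36) = 0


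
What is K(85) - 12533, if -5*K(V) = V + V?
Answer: -12567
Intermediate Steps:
K(V) = -2*V/5 (K(V) = -(V + V)/5 = -2*V/5)
K(85) - 12533 = -⅖*85 - 12533 = -34 - 12533 = -12567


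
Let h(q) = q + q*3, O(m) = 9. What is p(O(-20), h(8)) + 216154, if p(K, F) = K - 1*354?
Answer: 215809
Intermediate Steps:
h(q) = 4*q (h(q) = q + 3*q = 4*q)
p(K, F) = -354 + K (p(K, F) = K - 354 = -354 + K)
p(O(-20), h(8)) + 216154 = (-354 + 9) + 216154 = -345 + 216154 = 215809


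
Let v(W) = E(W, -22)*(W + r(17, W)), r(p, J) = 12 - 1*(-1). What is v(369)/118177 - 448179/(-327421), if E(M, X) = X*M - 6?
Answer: -963143404245/38693631517 ≈ -24.892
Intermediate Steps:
E(M, X) = -6 + M*X (E(M, X) = M*X - 6 = -6 + M*X)
r(p, J) = 13 (r(p, J) = 12 + 1 = 13)
v(W) = (-6 - 22*W)*(13 + W) (v(W) = (-6 + W*(-22))*(W + 13) = (-6 - 22*W)*(13 + W))
v(369)/118177 - 448179/(-327421) = (2*(-3 - 11*369)*(13 + 369))/118177 - 448179/(-327421) = (2*(-3 - 4059)*382)*(1/118177) - 448179*(-1/327421) = (2*(-4062)*382)*(1/118177) + 448179/327421 = -3103368*1/118177 + 448179/327421 = -3103368/118177 + 448179/327421 = -963143404245/38693631517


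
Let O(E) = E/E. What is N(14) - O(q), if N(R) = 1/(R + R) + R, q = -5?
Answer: 365/28 ≈ 13.036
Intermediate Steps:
O(E) = 1
N(R) = R + 1/(2*R) (N(R) = 1/(2*R) + R = R + 1/(2*R))
N(14) - O(q) = (14 + (½)/14) - 1*1 = (14 + (½)*(1/14)) - 1 = (14 + 1/28) - 1 = 393/28 - 1 = 365/28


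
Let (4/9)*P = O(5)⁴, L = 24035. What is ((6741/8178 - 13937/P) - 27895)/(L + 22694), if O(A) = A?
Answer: -427874285923/716530803750 ≈ -0.59715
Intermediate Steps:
P = 5625/4 (P = (9/4)*5⁴ = (9/4)*625 = 5625/4 ≈ 1406.3)
((6741/8178 - 13937/P) - 27895)/(L + 22694) = ((6741/8178 - 13937/5625/4) - 27895)/(24035 + 22694) = ((6741*(1/8178) - 13937*4/5625) - 27895)/46729 = ((2247/2726 - 55748/5625) - 27895)*(1/46729) = (-139329673/15333750 - 27895)*(1/46729) = -427874285923/15333750*1/46729 = -427874285923/716530803750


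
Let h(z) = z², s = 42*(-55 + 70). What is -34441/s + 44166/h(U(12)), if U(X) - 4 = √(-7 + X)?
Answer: 580148819/76230 - 353328*√5/121 ≈ 1081.0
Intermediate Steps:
s = 630 (s = 42*15 = 630)
U(X) = 4 + √(-7 + X)
-34441/s + 44166/h(U(12)) = -34441/630 + 44166/((4 + √(-7 + 12))²) = -34441*1/630 + 44166/((4 + √5)²) = -34441/630 + 44166/(4 + √5)²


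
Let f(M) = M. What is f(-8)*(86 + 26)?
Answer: -896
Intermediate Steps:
f(-8)*(86 + 26) = -8*(86 + 26) = -8*112 = -896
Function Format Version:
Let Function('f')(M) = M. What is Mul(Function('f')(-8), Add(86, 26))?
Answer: -896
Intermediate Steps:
Mul(Function('f')(-8), Add(86, 26)) = Mul(-8, Add(86, 26)) = Mul(-8, 112) = -896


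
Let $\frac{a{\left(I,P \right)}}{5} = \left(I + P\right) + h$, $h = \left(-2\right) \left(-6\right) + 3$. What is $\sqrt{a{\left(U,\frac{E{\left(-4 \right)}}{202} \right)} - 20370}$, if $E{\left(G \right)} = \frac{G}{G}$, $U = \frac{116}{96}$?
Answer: $\frac{5 i \sqrt{1192132290}}{1212} \approx 142.44 i$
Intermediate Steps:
$U = \frac{29}{24}$ ($U = 116 \cdot \frac{1}{96} = \frac{29}{24} \approx 1.2083$)
$E{\left(G \right)} = 1$
$h = 15$ ($h = 12 + 3 = 15$)
$a{\left(I,P \right)} = 75 + 5 I + 5 P$ ($a{\left(I,P \right)} = 5 \left(\left(I + P\right) + 15\right) = 5 \left(15 + I + P\right) = 75 + 5 I + 5 P$)
$\sqrt{a{\left(U,\frac{E{\left(-4 \right)}}{202} \right)} - 20370} = \sqrt{\left(75 + 5 \cdot \frac{29}{24} + 5 \cdot 1 \cdot \frac{1}{202}\right) - 20370} = \sqrt{\left(75 + \frac{145}{24} + 5 \cdot 1 \cdot \frac{1}{202}\right) - 20370} = \sqrt{\left(75 + \frac{145}{24} + 5 \cdot \frac{1}{202}\right) - 20370} = \sqrt{\left(75 + \frac{145}{24} + \frac{5}{202}\right) - 20370} = \sqrt{\frac{196505}{2424} - 20370} = \sqrt{- \frac{49180375}{2424}} = \frac{5 i \sqrt{1192132290}}{1212}$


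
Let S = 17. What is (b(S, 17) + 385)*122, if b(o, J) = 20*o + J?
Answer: 90524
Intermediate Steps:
b(o, J) = J + 20*o
(b(S, 17) + 385)*122 = ((17 + 20*17) + 385)*122 = ((17 + 340) + 385)*122 = (357 + 385)*122 = 742*122 = 90524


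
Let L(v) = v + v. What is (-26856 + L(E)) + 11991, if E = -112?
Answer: -15089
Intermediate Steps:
L(v) = 2*v
(-26856 + L(E)) + 11991 = (-26856 + 2*(-112)) + 11991 = (-26856 - 224) + 11991 = -27080 + 11991 = -15089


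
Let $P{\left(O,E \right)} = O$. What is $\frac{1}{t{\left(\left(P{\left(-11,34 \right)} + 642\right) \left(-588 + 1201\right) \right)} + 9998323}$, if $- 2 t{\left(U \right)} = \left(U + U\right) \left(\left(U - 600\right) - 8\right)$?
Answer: $- \frac{1}{149371386262} \approx -6.6947 \cdot 10^{-12}$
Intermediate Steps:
$t{\left(U \right)} = - U \left(-608 + U\right)$ ($t{\left(U \right)} = - \frac{\left(U + U\right) \left(\left(U - 600\right) - 8\right)}{2} = - \frac{2 U \left(\left(-600 + U\right) - 8\right)}{2} = - \frac{2 U \left(-608 + U\right)}{2} = - U \left(-608 + U\right)$)
$\frac{1}{t{\left(\left(P{\left(-11,34 \right)} + 642\right) \left(-588 + 1201\right) \right)} + 9998323} = \frac{1}{\left(-11 + 642\right) \left(-588 + 1201\right) \left(608 - \left(-11 + 642\right) \left(-588 + 1201\right)\right) + 9998323} = \frac{1}{631 \cdot 613 \left(608 - 631 \cdot 613\right) + 9998323} = \frac{1}{386803 \left(608 - 386803\right) + 9998323} = \frac{1}{386803 \left(-386195\right) + 9998323} = \frac{1}{-149381384585 + 9998323} = \frac{1}{-149371386262} = - \frac{1}{149371386262}$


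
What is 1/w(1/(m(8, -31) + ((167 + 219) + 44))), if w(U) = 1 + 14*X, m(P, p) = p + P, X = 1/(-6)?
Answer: -¾ ≈ -0.75000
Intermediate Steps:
X = -⅙ ≈ -0.16667
m(P, p) = P + p
w(U) = -4/3 (w(U) = 1 + 14*(-⅙) = 1 - 7/3 = -4/3)
1/w(1/(m(8, -31) + ((167 + 219) + 44))) = 1/(-4/3) = -¾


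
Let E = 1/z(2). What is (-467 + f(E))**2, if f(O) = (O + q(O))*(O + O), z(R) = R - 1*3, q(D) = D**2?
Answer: 218089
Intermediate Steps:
z(R) = -3 + R (z(R) = R - 3 = -3 + R)
E = -1 (E = 1/(-3 + 2) = 1/(-1) = -1)
f(O) = 2*O*(O + O**2) (f(O) = (O + O**2)*(O + O) = (O + O**2)*(2*O) = 2*O*(O + O**2))
(-467 + f(E))**2 = (-467 + 2*(-1)**2*(1 - 1))**2 = (-467 + 2*1*0)**2 = (-467 + 0)**2 = (-467)**2 = 218089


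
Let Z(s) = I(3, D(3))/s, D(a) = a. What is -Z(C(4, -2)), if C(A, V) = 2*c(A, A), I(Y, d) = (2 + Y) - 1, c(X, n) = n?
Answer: -1/2 ≈ -0.50000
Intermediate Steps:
I(Y, d) = 1 + Y
C(A, V) = 2*A
Z(s) = 4/s (Z(s) = (1 + 3)/s = 4/s)
-Z(C(4, -2)) = -4/(2*4) = -4/8 = -1*1/2 = -1/2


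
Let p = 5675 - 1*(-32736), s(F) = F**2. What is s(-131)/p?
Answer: 17161/38411 ≈ 0.44677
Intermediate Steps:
p = 38411 (p = 5675 + 32736 = 38411)
s(-131)/p = (-131)**2/38411 = 17161*(1/38411) = 17161/38411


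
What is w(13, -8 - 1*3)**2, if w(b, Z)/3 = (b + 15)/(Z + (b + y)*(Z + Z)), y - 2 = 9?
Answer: 144/5929 ≈ 0.024287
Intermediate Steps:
y = 11 (y = 2 + 9 = 11)
w(b, Z) = 3*(15 + b)/(Z + 2*Z*(11 + b)) (w(b, Z) = 3*((b + 15)/(Z + (b + 11)*(Z + Z))) = 3*((15 + b)/(Z + (11 + b)*(2*Z))) = 3*((15 + b)/(Z + 2*Z*(11 + b))) = 3*(15 + b)/(Z + 2*Z*(11 + b)))
w(13, -8 - 1*3)**2 = (3*(15 + 13)/((-8 - 1*3)*(23 + 2*13)))**2 = (3*28/(-8 - 3*(23 + 26)))**2 = (3*28/(-11*49))**2 = (3*(-1/11)*(1/49)*28)**2 = (-12/77)**2 = 144/5929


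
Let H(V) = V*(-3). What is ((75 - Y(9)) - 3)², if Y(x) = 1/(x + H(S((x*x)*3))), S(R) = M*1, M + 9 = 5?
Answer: 2283121/441 ≈ 5177.1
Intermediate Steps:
M = -4 (M = -9 + 5 = -4)
S(R) = -4 (S(R) = -4*1 = -4)
H(V) = -3*V
Y(x) = 1/(12 + x) (Y(x) = 1/(x - 3*(-4)) = 1/(x + 12) = 1/(12 + x))
((75 - Y(9)) - 3)² = ((75 - 1/(12 + 9)) - 3)² = ((75 - 1/21) - 3)² = (1574/21 - 3)² = (1511/21)² = 2283121/441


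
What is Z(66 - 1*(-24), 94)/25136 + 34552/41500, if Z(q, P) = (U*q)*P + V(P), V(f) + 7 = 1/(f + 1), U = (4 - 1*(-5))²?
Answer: 34801467573/1238733500 ≈ 28.094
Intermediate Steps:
U = 81 (U = (4 + 5)² = 9² = 81)
V(f) = -7 + 1/(1 + f) (V(f) = -7 + 1/(f + 1) = -7 + 1/(1 + f))
Z(q, P) = (-6 - 7*P)/(1 + P) + 81*P*q (Z(q, P) = (81*q)*P + (-6 - 7*P)/(1 + P) = 81*P*q + (-6 - 7*P)/(1 + P) = (-6 - 7*P)/(1 + P) + 81*P*q)
Z(66 - 1*(-24), 94)/25136 + 34552/41500 = ((-6 - 7*94 + 81*94*(66 - 1*(-24))*(1 + 94))/(1 + 94))/25136 + 34552/41500 = ((-6 - 658 + 81*94*(66 + 24)*95)/95)*(1/25136) + 34552*(1/41500) = ((-6 - 658 + 81*94*90*95)/95)*(1/25136) + 8638/10375 = ((-6 - 658 + 65099700)/95)*(1/25136) + 8638/10375 = ((1/95)*65099036)*(1/25136) + 8638/10375 = (65099036/95)*(1/25136) + 8638/10375 = 16274759/596980 + 8638/10375 = 34801467573/1238733500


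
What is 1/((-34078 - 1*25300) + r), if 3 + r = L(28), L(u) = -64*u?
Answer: -1/61173 ≈ -1.6347e-5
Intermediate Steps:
r = -1795 (r = -3 - 64*28 = -3 - 1792 = -1795)
1/((-34078 - 1*25300) + r) = 1/((-34078 - 1*25300) - 1795) = 1/((-34078 - 25300) - 1795) = 1/(-59378 - 1795) = 1/(-61173) = -1/61173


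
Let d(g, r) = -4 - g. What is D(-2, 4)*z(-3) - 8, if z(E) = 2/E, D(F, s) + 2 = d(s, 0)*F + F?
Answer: -16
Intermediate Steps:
D(F, s) = -2 + F + F*(-4 - s) (D(F, s) = -2 + ((-4 - s)*F + F) = -2 + (F*(-4 - s) + F) = -2 + (F + F*(-4 - s)) = -2 + F + F*(-4 - s))
D(-2, 4)*z(-3) - 8 = (-2 - 2 - 1*(-2)*(4 + 4))*(2/(-3)) - 8 = (-2 - 2 - 1*(-2)*8)*(2*(-⅓)) - 8 = (-2 - 2 + 16)*(-⅔) - 8 = 12*(-⅔) - 8 = -8 - 8 = -16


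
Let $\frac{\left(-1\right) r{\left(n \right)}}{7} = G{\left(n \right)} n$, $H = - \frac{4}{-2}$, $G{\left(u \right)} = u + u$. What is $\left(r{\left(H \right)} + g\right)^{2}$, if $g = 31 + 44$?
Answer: $361$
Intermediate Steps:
$G{\left(u \right)} = 2 u$
$g = 75$
$H = 2$ ($H = \left(-4\right) \left(- \frac{1}{2}\right) = 2$)
$r{\left(n \right)} = - 14 n^{2}$ ($r{\left(n \right)} = - 7 \cdot 2 n n = - 7 \cdot 2 n^{2} = - 14 n^{2}$)
$\left(r{\left(H \right)} + g\right)^{2} = \left(- 14 \cdot 2^{2} + 75\right)^{2} = \left(\left(-14\right) 4 + 75\right)^{2} = \left(-56 + 75\right)^{2} = 19^{2} = 361$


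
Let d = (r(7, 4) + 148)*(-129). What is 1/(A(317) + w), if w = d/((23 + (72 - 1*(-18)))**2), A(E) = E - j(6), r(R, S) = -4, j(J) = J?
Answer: 12769/3952583 ≈ 0.0032305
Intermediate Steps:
d = -18576 (d = (-4 + 148)*(-129) = 144*(-129) = -18576)
A(E) = -6 + E (A(E) = E - 1*6 = E - 6 = -6 + E)
w = -18576/12769 (w = -18576/(23 + (72 - 1*(-18)))**2 = -18576/(23 + (72 + 18))**2 = -18576/(23 + 90)**2 = -18576/(113**2) = -18576/12769 ≈ -1.4548)
1/(A(317) + w) = 1/((-6 + 317) - 18576/12769) = 1/(311 - 18576/12769) = 1/(3952583/12769) = 12769/3952583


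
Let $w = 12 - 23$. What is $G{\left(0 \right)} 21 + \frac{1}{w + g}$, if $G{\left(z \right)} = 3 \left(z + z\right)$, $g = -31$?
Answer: $- \frac{1}{42} \approx -0.02381$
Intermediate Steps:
$w = -11$
$G{\left(z \right)} = 6 z$ ($G{\left(z \right)} = 3 \cdot 2 z = 6 z$)
$G{\left(0 \right)} 21 + \frac{1}{w + g} = 6 \cdot 0 \cdot 21 + \frac{1}{-11 - 31} = 0 \cdot 21 + \frac{1}{-42} = 0 - \frac{1}{42} = - \frac{1}{42}$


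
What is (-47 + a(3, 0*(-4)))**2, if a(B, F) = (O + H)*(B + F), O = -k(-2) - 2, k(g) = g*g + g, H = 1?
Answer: 3136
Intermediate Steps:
k(g) = g + g**2 (k(g) = g**2 + g = g + g**2)
O = -4 (O = -(-2)*(1 - 2) - 2 = -(-2)*(-1) - 2 = -1*2 - 2 = -2 - 2 = -4)
a(B, F) = -3*B - 3*F (a(B, F) = (-4 + 1)*(B + F) = -3*(B + F) = -3*B - 3*F)
(-47 + a(3, 0*(-4)))**2 = (-47 + (-3*3 - 0*(-4)))**2 = (-47 + (-9 - 3*0))**2 = (-47 + (-9 + 0))**2 = (-47 - 9)**2 = (-56)**2 = 3136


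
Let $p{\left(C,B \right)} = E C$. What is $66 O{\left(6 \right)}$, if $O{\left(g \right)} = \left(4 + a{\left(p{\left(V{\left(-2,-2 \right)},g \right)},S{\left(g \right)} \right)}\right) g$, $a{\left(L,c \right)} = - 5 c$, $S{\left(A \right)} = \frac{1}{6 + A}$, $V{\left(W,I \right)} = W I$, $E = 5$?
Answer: $1419$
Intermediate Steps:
$V{\left(W,I \right)} = I W$
$p{\left(C,B \right)} = 5 C$
$O{\left(g \right)} = g \left(4 - \frac{5}{6 + g}\right)$ ($O{\left(g \right)} = \left(4 - \frac{5}{6 + g}\right) g = g \left(4 - \frac{5}{6 + g}\right)$)
$66 O{\left(6 \right)} = 66 \frac{6 \left(19 + 4 \cdot 6\right)}{6 + 6} = 66 \frac{6 \left(19 + 24\right)}{12} = 66 \cdot 6 \cdot \frac{1}{12} \cdot 43 = 66 \cdot \frac{43}{2} = 1419$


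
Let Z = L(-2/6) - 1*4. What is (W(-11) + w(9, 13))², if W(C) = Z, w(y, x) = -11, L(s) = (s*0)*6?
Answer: 225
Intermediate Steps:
L(s) = 0 (L(s) = 0*6 = 0)
Z = -4 (Z = 0 - 1*4 = 0 - 4 = -4)
W(C) = -4
(W(-11) + w(9, 13))² = (-4 - 11)² = (-15)² = 225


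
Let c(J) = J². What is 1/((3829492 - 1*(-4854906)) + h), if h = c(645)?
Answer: 1/9100423 ≈ 1.0989e-7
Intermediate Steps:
h = 416025 (h = 645² = 416025)
1/((3829492 - 1*(-4854906)) + h) = 1/((3829492 - 1*(-4854906)) + 416025) = 1/((3829492 + 4854906) + 416025) = 1/(8684398 + 416025) = 1/9100423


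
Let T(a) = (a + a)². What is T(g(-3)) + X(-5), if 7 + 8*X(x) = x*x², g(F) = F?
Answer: 39/2 ≈ 19.500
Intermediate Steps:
X(x) = -7/8 + x³/8 (X(x) = -7/8 + (x*x²)/8 = -7/8 + x³/8)
T(a) = 4*a² (T(a) = (2*a)² = 4*a²)
T(g(-3)) + X(-5) = 4*(-3)² + (-7/8 + (⅛)*(-5)³) = 4*9 + (-7/8 + (⅛)*(-125)) = 36 + (-7/8 - 125/8) = 36 - 33/2 = 39/2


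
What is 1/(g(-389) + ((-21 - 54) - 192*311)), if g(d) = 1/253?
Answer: -253/15126110 ≈ -1.6726e-5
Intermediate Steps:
g(d) = 1/253
1/(g(-389) + ((-21 - 54) - 192*311)) = 1/(1/253 + ((-21 - 54) - 192*311)) = 1/(1/253 + (-75 - 59712)) = 1/(1/253 - 59787) = 1/(-15126110/253) = -253/15126110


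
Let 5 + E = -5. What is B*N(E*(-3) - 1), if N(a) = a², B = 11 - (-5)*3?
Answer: 21866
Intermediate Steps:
E = -10 (E = -5 - 5 = -10)
B = 26 (B = 11 - 1*(-15) = 11 + 15 = 26)
B*N(E*(-3) - 1) = 26*(-10*(-3) - 1)² = 26*(30 - 1)² = 26*29² = 26*841 = 21866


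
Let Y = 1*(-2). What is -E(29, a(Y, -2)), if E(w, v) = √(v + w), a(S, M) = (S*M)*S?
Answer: -√21 ≈ -4.5826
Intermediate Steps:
Y = -2
a(S, M) = M*S² (a(S, M) = (M*S)*S = M*S²)
-E(29, a(Y, -2)) = -√(-2*(-2)² + 29) = -√(-2*4 + 29) = -√(-8 + 29) = -√21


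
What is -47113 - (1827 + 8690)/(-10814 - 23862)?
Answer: -1633679871/34676 ≈ -47113.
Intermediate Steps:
-47113 - (1827 + 8690)/(-10814 - 23862) = -47113 - 10517/(-34676) = -47113 - 10517*(-1)/34676 = -47113 - 1*(-10517/34676) = -47113 + 10517/34676 = -1633679871/34676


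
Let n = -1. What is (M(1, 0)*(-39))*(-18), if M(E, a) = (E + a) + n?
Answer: 0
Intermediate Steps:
M(E, a) = -1 + E + a (M(E, a) = (E + a) - 1 = -1 + E + a)
(M(1, 0)*(-39))*(-18) = ((-1 + 1 + 0)*(-39))*(-18) = (0*(-39))*(-18) = 0*(-18) = 0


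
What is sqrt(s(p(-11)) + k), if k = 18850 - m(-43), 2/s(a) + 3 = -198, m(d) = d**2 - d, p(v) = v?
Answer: 2*sqrt(171279939)/201 ≈ 130.22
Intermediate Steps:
s(a) = -2/201 (s(a) = 2/(-3 - 198) = 2/(-201) = 2*(-1/201) = -2/201)
k = 16958 (k = 18850 - (-43)*(-1 - 43) = 18850 - (-43)*(-44) = 18850 - 1*1892 = 18850 - 1892 = 16958)
sqrt(s(p(-11)) + k) = sqrt(-2/201 + 16958) = sqrt(3408556/201) = 2*sqrt(171279939)/201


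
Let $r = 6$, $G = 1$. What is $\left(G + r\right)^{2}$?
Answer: $49$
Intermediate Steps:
$\left(G + r\right)^{2} = \left(1 + 6\right)^{2} = 7^{2} = 49$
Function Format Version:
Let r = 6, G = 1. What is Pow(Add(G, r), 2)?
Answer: 49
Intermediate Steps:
Pow(Add(G, r), 2) = Pow(Add(1, 6), 2) = Pow(7, 2) = 49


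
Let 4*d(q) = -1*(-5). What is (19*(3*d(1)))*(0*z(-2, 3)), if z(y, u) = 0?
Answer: 0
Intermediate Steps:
d(q) = 5/4 (d(q) = (-1*(-5))/4 = (¼)*5 = 5/4)
(19*(3*d(1)))*(0*z(-2, 3)) = (19*(3*(5/4)))*(0*0) = (19*(15/4))*0 = (285/4)*0 = 0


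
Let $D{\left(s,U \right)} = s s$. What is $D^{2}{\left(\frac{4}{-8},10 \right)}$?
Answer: $\frac{1}{16} \approx 0.0625$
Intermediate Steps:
$D{\left(s,U \right)} = s^{2}$
$D^{2}{\left(\frac{4}{-8},10 \right)} = \left(\left(\frac{4}{-8}\right)^{2}\right)^{2} = \left(\left(4 \left(- \frac{1}{8}\right)\right)^{2}\right)^{2} = \left(\left(- \frac{1}{2}\right)^{2}\right)^{2} = \left(\frac{1}{4}\right)^{2} = \frac{1}{16}$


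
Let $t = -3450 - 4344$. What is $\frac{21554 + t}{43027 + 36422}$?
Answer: $\frac{13760}{79449} \approx 0.17319$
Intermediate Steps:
$t = -7794$ ($t = -3450 - 4344 = -7794$)
$\frac{21554 + t}{43027 + 36422} = \frac{21554 - 7794}{43027 + 36422} = \frac{13760}{79449}$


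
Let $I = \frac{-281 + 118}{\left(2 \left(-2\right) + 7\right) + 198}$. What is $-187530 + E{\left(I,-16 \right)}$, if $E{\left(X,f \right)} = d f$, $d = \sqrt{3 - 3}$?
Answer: $-187530$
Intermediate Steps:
$d = 0$ ($d = \sqrt{0} = 0$)
$I = - \frac{163}{201}$ ($I = - \frac{163}{\left(-4 + 7\right) + 198} = - \frac{163}{3 + 198} = - \frac{163}{201} \approx -0.81095$)
$E{\left(X,f \right)} = 0$ ($E{\left(X,f \right)} = 0 f = 0$)
$-187530 + E{\left(I,-16 \right)} = -187530 + 0 = -187530$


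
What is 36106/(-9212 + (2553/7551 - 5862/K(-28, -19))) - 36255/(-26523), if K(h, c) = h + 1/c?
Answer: -282285290511451/106778662107243 ≈ -2.6437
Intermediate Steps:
36106/(-9212 + (2553/7551 - 5862/K(-28, -19))) - 36255/(-26523) = 36106/(-9212 + (2553/7551 - 5862/(-28 + 1/(-19)))) - 36255/(-26523) = 36106/(-9212 + (2553*(1/7551) - 5862/(-28 - 1/19))) - 36255*(-1/26523) = 36106/(-9212 + (851/2517 - 5862/(-533/19))) + 12085/8841 = 36106/(-9212 + (851/2517 - 5862*(-19/533))) + 12085/8841 = 36106/(-9212 + (851/2517 + 111378/533)) + 12085/8841 = 36106/(-9212 + 280792009/1341561) + 12085/8841 = 36106/(-12077667923/1341561) + 12085/8841 = 36106*(-1341561/12077667923) + 12085/8841 = -48438401466/12077667923 + 12085/8841 = -282285290511451/106778662107243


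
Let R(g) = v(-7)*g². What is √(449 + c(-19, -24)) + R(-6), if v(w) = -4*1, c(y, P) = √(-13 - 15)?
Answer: -144 + √(449 + 2*I*√7) ≈ -122.81 + 0.12486*I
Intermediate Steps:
c(y, P) = 2*I*√7 (c(y, P) = √(-28) = 2*I*√7)
v(w) = -4
R(g) = -4*g²
√(449 + c(-19, -24)) + R(-6) = √(449 + 2*I*√7) - 4*(-6)² = √(449 + 2*I*√7) - 4*36 = √(449 + 2*I*√7) - 144 = -144 + √(449 + 2*I*√7)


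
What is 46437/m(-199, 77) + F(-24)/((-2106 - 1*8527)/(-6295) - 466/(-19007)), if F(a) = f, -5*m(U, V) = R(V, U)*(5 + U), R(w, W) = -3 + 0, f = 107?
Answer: -13385000871625/39776770794 ≈ -336.50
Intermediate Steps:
R(w, W) = -3
m(U, V) = 3 + 3*U/5 (m(U, V) = -(-3)*(5 + U)/5 = -(-15 - 3*U)/5 = 3 + 3*U/5)
F(a) = 107
46437/m(-199, 77) + F(-24)/((-2106 - 1*8527)/(-6295) - 466/(-19007)) = 46437/(3 + (⅗)*(-199)) + 107/((-2106 - 1*8527)/(-6295) - 466/(-19007)) = 46437/(3 - 597/5) + 107/((-2106 - 8527)*(-1/6295) - 466*(-1/19007)) = 46437/(-582/5) + 107/(-10633*(-1/6295) + 466/19007) = 46437*(-5/582) + 107/(10633/6295 + 466/19007) = -77395/194 + 107/(205034901/119649065) = -77395/194 + 107*(119649065/205034901) = -77395/194 + 12802449955/205034901 = -13385000871625/39776770794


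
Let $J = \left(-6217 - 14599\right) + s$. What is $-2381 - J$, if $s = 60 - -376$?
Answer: $17999$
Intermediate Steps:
$s = 436$ ($s = 60 + 376 = 436$)
$J = -20380$ ($J = \left(-6217 - 14599\right) + 436 = -20816 + 436 = -20380$)
$-2381 - J = -2381 - -20380 = -2381 + 20380 = 17999$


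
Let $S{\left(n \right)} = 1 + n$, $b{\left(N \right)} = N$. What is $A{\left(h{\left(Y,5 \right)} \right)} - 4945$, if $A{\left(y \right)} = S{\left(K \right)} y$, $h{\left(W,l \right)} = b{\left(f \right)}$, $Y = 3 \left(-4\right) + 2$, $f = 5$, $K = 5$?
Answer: $-4915$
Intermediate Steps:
$Y = -10$ ($Y = -12 + 2 = -10$)
$h{\left(W,l \right)} = 5$
$A{\left(y \right)} = 6 y$ ($A{\left(y \right)} = \left(1 + 5\right) y = 6 y$)
$A{\left(h{\left(Y,5 \right)} \right)} - 4945 = 6 \cdot 5 - 4945 = 30 - 4945 = -4915$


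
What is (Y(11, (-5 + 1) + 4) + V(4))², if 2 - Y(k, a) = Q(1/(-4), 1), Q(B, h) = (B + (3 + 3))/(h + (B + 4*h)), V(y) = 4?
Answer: 8281/361 ≈ 22.939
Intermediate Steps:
Q(B, h) = (6 + B)/(B + 5*h) (Q(B, h) = (B + 6)/(B + 5*h) = (6 + B)/(B + 5*h))
Y(k, a) = 15/19 (Y(k, a) = 2 - (6 + 1/(-4))/(1/(-4) + 5*1) = 2 - (6 - ¼)/(-¼ + 5) = 2 - 23/(19/4*4) = 2 - 4*23/(19*4) = 2 - 1*23/19 = 2 - 23/19 = 15/19)
(Y(11, (-5 + 1) + 4) + V(4))² = (15/19 + 4)² = (91/19)² = 8281/361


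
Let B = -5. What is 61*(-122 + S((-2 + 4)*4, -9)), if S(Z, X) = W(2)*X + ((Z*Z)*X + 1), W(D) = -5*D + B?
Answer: -34282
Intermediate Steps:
W(D) = -5 - 5*D (W(D) = -5*D - 5 = -5 - 5*D)
S(Z, X) = 1 - 15*X + X*Z**2 (S(Z, X) = (-5 - 5*2)*X + ((Z*Z)*X + 1) = (-5 - 10)*X + (Z**2*X + 1) = -15*X + (X*Z**2 + 1) = -15*X + (1 + X*Z**2) = 1 - 15*X + X*Z**2)
61*(-122 + S((-2 + 4)*4, -9)) = 61*(-122 + (1 - 15*(-9) - 9*16*(-2 + 4)**2)) = 61*(-122 + (1 + 135 - 9*(2*4)**2)) = 61*(-122 + (1 + 135 - 9*8**2)) = 61*(-122 + (1 + 135 - 9*64)) = 61*(-122 + (1 + 135 - 576)) = 61*(-122 - 440) = 61*(-562) = -34282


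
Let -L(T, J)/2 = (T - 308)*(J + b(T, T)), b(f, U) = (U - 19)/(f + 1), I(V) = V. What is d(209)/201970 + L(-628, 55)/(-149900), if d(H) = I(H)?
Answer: -11634507587/16651416650 ≈ -0.69871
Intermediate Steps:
d(H) = H
b(f, U) = (-19 + U)/(1 + f)
L(T, J) = -2*(-308 + T)*(J + (-19 + T)/(1 + T)) (L(T, J) = -2*(T - 308)*(J + (-19 + T)/(1 + T)) = -2*(-308 + T)*(J + (-19 + T)/(1 + T)))
d(209)/201970 + L(-628, 55)/(-149900) = 209/201970 + (2*(-5852 + 308*(-628) - 1*(-628)*(-19 - 628) + 55*(1 - 628)*(308 - 1*(-628)))/(1 - 628))/(-149900) = 209*(1/201970) + (2*(-5852 - 193424 - 1*(-628)*(-647) + 55*(-627)*(308 + 628))/(-627))*(-1/149900) = 11/10630 + (2*(-1/627)*(-5852 - 193424 - 406316 + 55*(-627)*936))*(-1/149900) = 11/10630 + (2*(-1/627)*(-5852 - 193424 - 406316 - 32277960))*(-1/149900) = 11/10630 + (2*(-1/627)*(-32883552))*(-1/149900) = 11/10630 + (21922368/209)*(-1/149900) = 11/10630 - 5480592/7832275 = -11634507587/16651416650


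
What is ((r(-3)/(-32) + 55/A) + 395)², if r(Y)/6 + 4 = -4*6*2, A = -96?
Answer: 1505517601/9216 ≈ 1.6336e+5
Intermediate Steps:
r(Y) = -312 (r(Y) = -24 + 6*(-4*6*2) = -24 + 6*(-24*2) = -24 + 6*(-48) = -24 - 288 = -312)
((r(-3)/(-32) + 55/A) + 395)² = ((-312/(-32) + 55/(-96)) + 395)² = ((-312*(-1/32) + 55*(-1/96)) + 395)² = ((39/4 - 55/96) + 395)² = (881/96 + 395)² = (38801/96)² = 1505517601/9216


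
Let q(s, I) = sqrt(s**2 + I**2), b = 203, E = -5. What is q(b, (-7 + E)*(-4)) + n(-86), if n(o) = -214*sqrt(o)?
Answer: sqrt(43513) - 214*I*sqrt(86) ≈ 208.6 - 1984.6*I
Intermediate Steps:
q(s, I) = sqrt(I**2 + s**2)
q(b, (-7 + E)*(-4)) + n(-86) = sqrt(((-7 - 5)*(-4))**2 + 203**2) - 214*I*sqrt(86) = sqrt((-12*(-4))**2 + 41209) - 214*I*sqrt(86) = sqrt(48**2 + 41209) - 214*I*sqrt(86) = sqrt(2304 + 41209) - 214*I*sqrt(86) = sqrt(43513) - 214*I*sqrt(86)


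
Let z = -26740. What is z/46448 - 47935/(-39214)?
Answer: 147237815/227676484 ≈ 0.64670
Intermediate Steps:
z/46448 - 47935/(-39214) = -26740/46448 - 47935/(-39214) = -26740*1/46448 - 47935*(-1/39214) = -6685/11612 + 47935/39214 = 147237815/227676484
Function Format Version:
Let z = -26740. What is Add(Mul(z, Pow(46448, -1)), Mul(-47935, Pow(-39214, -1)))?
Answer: Rational(147237815, 227676484) ≈ 0.64670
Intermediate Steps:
Add(Mul(z, Pow(46448, -1)), Mul(-47935, Pow(-39214, -1))) = Add(Mul(-26740, Pow(46448, -1)), Mul(-47935, Pow(-39214, -1))) = Add(Mul(-26740, Rational(1, 46448)), Mul(-47935, Rational(-1, 39214))) = Add(Rational(-6685, 11612), Rational(47935, 39214)) = Rational(147237815, 227676484)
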